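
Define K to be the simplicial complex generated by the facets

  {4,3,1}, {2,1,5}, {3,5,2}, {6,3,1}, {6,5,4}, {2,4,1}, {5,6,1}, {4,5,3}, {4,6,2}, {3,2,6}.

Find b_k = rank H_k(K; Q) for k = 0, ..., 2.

b_0 = 1, b_1 = 0, b_2 = 0.

We work with the vertex ordering 1 < 2 < 3 < 4 < 5 < 6. The simplices of K, each written with vertices in increasing order, are:

  0-simplices (6): [1], [2], [3], [4], [5], [6]
  1-simplices (15): [1,2], [1,3], [1,4], [1,5], [1,6], [2,3], [2,4], [2,5], [2,6], [3,4], [3,5], [3,6], [4,5], [4,6], [5,6]
  2-simplices (10): [1,2,4], [1,2,5], [1,3,4], [1,3,6], [1,5,6], [2,3,5], [2,3,6], [2,4,6], [3,4,5], [4,5,6]

Hence C_0 ≅ Z^6, C_1 ≅ Z^15, C_2 ≅ Z^10.

The boundary map ∂_1: C_1 → C_0 is given by ∂[p,q] = [q] − [p]. For instance
  ∂[5,6] = [6] − [5].
As a 6×15 matrix over Z this has rank 5, with invariant factors (1,1,1,1,1).

∂_2: C_2 → C_1 sends each 2-simplex [p,q,r] to [q,r] − [p,r] + [p,q]. For instance
  ∂[4,5,6] = [5,6] − [4,6] + [4,5],
  ∂[1,3,4] = [3,4] − [1,4] + [1,3].
The resulting 15×10 matrix has rank 10, and its Smith normal form has invariant factors (1,1,1,1,1,1,1,1,1,2).

Reading off H_k = ker ∂_k / im ∂_{k+1}:

  H_0: rank C_0 − rank ∂_1 = 6 − 5 = 1, and the invariant factors of ∂_1 are all 1, so H_0 ≅ Z.
  H_1: rank ker ∂_1 − rank ∂_2 = (15 − 5) − 10 = 0, and ∂_2 has invariant factor 2 > 1, so H_1 ≅ Z/2Z.
  H_2: rank ker ∂_2 − rank ∂_3 = (10 − 10) − 0 = 0, and there is no ∂_3, so H_2 ≅ 0.

Hence the Betti numbers are b_0 = 1, b_1 = 0, b_2 = 0.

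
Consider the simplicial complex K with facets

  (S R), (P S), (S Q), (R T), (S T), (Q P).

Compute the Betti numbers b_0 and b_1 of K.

We work with the vertex ordering P < Q < R < S < T. The simplices of K, each written with vertices in increasing order, are:

  0-simplices (5): P, Q, R, S, T
  1-simplices (6): PQ, PS, QS, RS, RT, ST

giving chain groups C_0 ≅ Z^5, C_1 ≅ Z^6.

Boundary ∂_1: C_1 → C_0 sends each edge [p,q] (with p < q) to q − p.
The 5×6 boundary matrix has rank 4 and Smith normal form diag(1,1,1,1).

Reading off H_k = ker ∂_k / im ∂_{k+1}:

  H_0: rank C_0 − rank ∂_1 = 5 − 4 = 1, and the invariant factors of ∂_1 are all 1, so H_0 = Z.
  H_1: rank ker ∂_1 − rank ∂_2 = (6 − 4) − 0 = 2, and there is no ∂_2, so H_1 = Z^2.

As a check, the Euler characteristic is 5 − 6 = -1, which agrees with 1 − 2 = -1.

Hence the Betti numbers are b_0 = 1, b_1 = 2.

b_0 = 1, b_1 = 2.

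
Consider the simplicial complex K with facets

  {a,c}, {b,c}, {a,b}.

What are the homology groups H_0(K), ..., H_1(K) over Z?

We work with the vertex ordering a < b < c. The simplices of K, each written with vertices in increasing order, are:

  0-simplices (3): a, b, c
  1-simplices (3): ab, ac, bc

giving chain groups C_0 ≅ Z^3, C_1 ≅ Z^3.

The boundary map ∂_1: C_1 → C_0 maps an edge to its endpoints' difference, ∂[p,q] = q − p. For instance
  ∂bc = c − b.
This gives a 3×3 integer matrix of rank 2; reducing to Smith normal form yields diagonal entries (1,1).

Reading off H_k = ker ∂_k / im ∂_{k+1}:

  H_0: rank C_0 − rank ∂_1 = 3 − 2 = 1, and the invariant factors of ∂_1 are all 1, so H_0 = Z.
  H_1: rank ker ∂_1 − rank ∂_2 = (3 − 2) − 0 = 1, and there is no ∂_2, so H_1 = Z.

As a check, the Euler characteristic is 3 − 3 = 0, which agrees with 1 − 1 = 0.

H_0 ≅ Z,  H_1 ≅ Z.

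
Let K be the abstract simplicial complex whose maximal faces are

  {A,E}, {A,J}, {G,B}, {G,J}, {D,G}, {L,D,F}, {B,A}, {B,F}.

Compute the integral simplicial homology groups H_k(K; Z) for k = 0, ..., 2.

H_0 ≅ Z,  H_1 ≅ Z^2,  H_2 = 0.

Order the vertices as A < B < D < E < F < G < J < L. Listing each simplex with vertices in this order, K has dimension 2 with simplices:

  0-simplices (8): A, B, D, E, F, G, J, L
  1-simplices (10): AB, AE, AJ, BF, BG, DF, DG, DL, FL, GJ
  2-simplices (1): DFL

so the chain groups are C_0 ≅ Z^8, C_1 ≅ Z^10, C_2 ≅ Z^1.

Boundary ∂_1: C_1 → C_0 sends each edge [p,q] (with p < q) to q − p.
The 8×10 boundary matrix has rank 7 and Smith normal form diag(1,1,1,1,1,1,1).

∂_2: C_2 → C_1 acts by ∂[p,q,r] = [q,r] − [p,r] + [p,q]. For instance
  ∂DFL = FL − DL + DF.
This gives a 10×1 integer matrix of rank 1; reducing to Smith normal form yields diagonal entries (1).

From H_k ≅ ker(∂_k) / im(∂_{k+1}) we obtain:

  H_0: rank C_0 − rank ∂_1 = 8 − 7 = 1, and the invariant factors of ∂_1 are all 1, so H_0 = Z.
  H_1: rank ker ∂_1 − rank ∂_2 = (10 − 7) − 1 = 2, and the invariant factors of ∂_2 are all 1, so H_1 = Z^2.
  H_2: rank ker ∂_2 − rank ∂_3 = (1 − 1) − 0 = 0, and there is no ∂_3, so H_2 = 0.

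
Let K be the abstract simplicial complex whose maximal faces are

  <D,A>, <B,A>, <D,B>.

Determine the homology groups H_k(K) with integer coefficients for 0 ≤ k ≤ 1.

H_0 ≅ Z,  H_1 ≅ Z.

Take the total order A < B < D on the vertex set. Then K (dimension 1) consists of the simplices:

  0-simplices (3): A, B, D
  1-simplices (3): AB, AD, BD

so the chain groups are C_0 ≅ Z^3, C_1 ≅ Z^3.

Boundary ∂_1: C_1 → C_0 is given by ∂[p,q] = [q] − [p]. For instance
  ∂AB = B − A.
The resulting 3×3 matrix has rank 2, and its Smith normal form has invariant factors (1,1).

Now H_k = ker ∂_k / im ∂_{k+1}, so:

  H_0: rank C_0 − rank ∂_1 = 3 − 2 = 1, and the invariant factors of ∂_1 are all 1, so H_0 = Z.
  H_1: rank ker ∂_1 − rank ∂_2 = (3 − 2) − 0 = 1, and there is no ∂_2, so H_1 = Z.

As a check, the Euler characteristic is 3 − 3 = 0, which agrees with 1 − 1 = 0.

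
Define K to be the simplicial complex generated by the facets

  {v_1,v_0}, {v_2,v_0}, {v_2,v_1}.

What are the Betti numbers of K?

b_0 = 1, b_1 = 1.

K has 3 vertices, 3 edges.
rank ∂_0 = 0, rank ∂_1 = 2 ⇒ b_0 = 3 − 0 − 2 = 1; all invariant factors of ∂_1 are 1 so no torsion. So H_0 ≅ Z.
rank ∂_1 = 2, rank ∂_2 = 0 ⇒ b_1 = 3 − 2 − 0 = 1. So H_1 ≅ Z.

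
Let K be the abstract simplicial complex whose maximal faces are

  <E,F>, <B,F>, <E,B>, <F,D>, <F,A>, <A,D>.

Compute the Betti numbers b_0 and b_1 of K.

We work with the vertex ordering A < B < D < E < F. The simplices of K, each written with vertices in increasing order, are:

  0-simplices (5): A, B, D, E, F
  1-simplices (6): AD, AF, BE, BF, DF, EF

so the chain groups are C_0 ≅ Z^5, C_1 ≅ Z^6.

∂_1: C_1 → C_0 sends each edge [p,q] (with p < q) to q − p. For instance
  ∂BE = E − B.
The 5×6 boundary matrix has rank 4 and Smith normal form diag(1,1,1,1).

Reading off H_k = ker ∂_k / im ∂_{k+1}:

  H_0: rank C_0 − rank ∂_1 = 5 − 4 = 1, and the invariant factors of ∂_1 are all 1, so H_0 = Z.
  H_1: rank ker ∂_1 − rank ∂_2 = (6 − 4) − 0 = 2, and there is no ∂_2, so H_1 = Z^2.

Hence the Betti numbers are b_0 = 1, b_1 = 2.

b_0 = 1, b_1 = 2.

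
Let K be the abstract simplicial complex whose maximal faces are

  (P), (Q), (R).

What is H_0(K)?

H_0 = Z^3.

Fix the vertex order P < Q < R and write every simplex with vertices in increasing order. Then dim K = 0 and the simplices of K are:

  0-simplices (3): P, Q, R

Hence C_0 ≅ Z^3.

Computing H_k = (kernel of ∂_k) / (image of ∂_{k+1}):

  H_0: rank C_0 − rank ∂_1 = 3 − 0 = 3, and there is no ∂_1, so H_0 ≅ Z^3.

(K is a triangulation of a set of 3 points.)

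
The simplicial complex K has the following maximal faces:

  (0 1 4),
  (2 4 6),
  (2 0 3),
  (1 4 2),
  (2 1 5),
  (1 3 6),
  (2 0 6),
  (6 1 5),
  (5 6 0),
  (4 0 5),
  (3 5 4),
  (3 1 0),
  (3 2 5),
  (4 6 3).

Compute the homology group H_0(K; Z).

We work with the vertex ordering 0 < 1 < 2 < 3 < 4 < 5 < 6. The simplices of K, each written with vertices in increasing order, are:

  0-simplices (7): [0], [1], [2], [3], [4], [5], [6]
  1-simplices (21): [0,1], [0,2], [0,3], [0,4], [0,5], [0,6], [1,2], [1,3], [1,4], [1,5], [1,6], [2,3], [2,4], [2,5], [2,6], [3,4], [3,5], [3,6], [4,5], [4,6], [5,6]
  2-simplices (14): [0,1,3], [0,1,4], [0,2,3], [0,2,6], [0,4,5], [0,5,6], [1,2,4], [1,2,5], [1,3,6], [1,5,6], [2,3,5], [2,4,6], [3,4,5], [3,4,6]

so the chain groups are C_0 ≅ Z^7, C_1 ≅ Z^21, C_2 ≅ Z^14.

Boundary ∂_1: C_1 → C_0 sends each edge [p,q] (with p < q) to q − p.
As a 7×21 matrix over Z this has rank 6, with invariant factors (1,1,1,1,1,1).

∂_2: C_2 → C_1 sends each 2-simplex [p,q,r] to [q,r] − [p,r] + [p,q]. For instance
  ∂[0,1,4] = [1,4] − [0,4] + [0,1],
  ∂[1,2,5] = [2,5] − [1,5] + [1,2].
The resulting 21×14 matrix has rank 13, and its Smith normal form has invariant factors (1,1,1,1,1,1,1,1,1,1,1,1,1).

Reading off H_k = ker ∂_k / im ∂_{k+1}:

  H_0: rank C_0 − rank ∂_1 = 7 − 6 = 1, and the invariant factors of ∂_1 are all 1, so H_0 ≅ Z.

(K is a triangulation of the torus T^2.)

H_0 = Z.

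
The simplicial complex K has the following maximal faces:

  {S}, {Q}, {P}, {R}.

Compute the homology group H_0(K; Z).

We work with the vertex ordering P < Q < R < S. The simplices of K, each written with vertices in increasing order, are:

  0-simplices (4): P, Q, R, S

so the chain groups are C_0 ≅ Z^4.

Reading off H_k = ker ∂_k / im ∂_{k+1}:

  H_0: rank C_0 − rank ∂_1 = 4 − 0 = 4, and there is no ∂_1, so H_0 ≅ Z^4.

(K is a triangulation of a set of 4 points.)

H_0 = Z^4.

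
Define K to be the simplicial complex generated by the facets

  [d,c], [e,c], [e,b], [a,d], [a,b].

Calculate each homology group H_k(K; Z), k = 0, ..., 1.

Fix the vertex order a < b < c < d < e and write every simplex with vertices in increasing order. Then dim K = 1 and the simplices of K are:

  0-simplices (5): a, b, c, d, e
  1-simplices (5): ab, ad, be, cd, ce

so the chain groups are C_0 ≅ Z^5, C_1 ≅ Z^5.

∂_1: C_1 → C_0 is given by ∂[p,q] = [q] − [p].
The 5×5 boundary matrix has rank 4 and Smith normal form diag(1,1,1,1).

Computing H_k = (kernel of ∂_k) / (image of ∂_{k+1}):

  H_0: rank C_0 − rank ∂_1 = 5 − 4 = 1, and the invariant factors of ∂_1 are all 1, so H_0 ≅ Z.
  H_1: rank ker ∂_1 − rank ∂_2 = (5 − 4) − 0 = 1, and there is no ∂_2, so H_1 ≅ Z.

As a check, the Euler characteristic is 5 − 5 = 0, which agrees with 1 − 1 = 0.
(K is a triangulation of the circle S^1.)

H_0 = Z,  H_1 = Z.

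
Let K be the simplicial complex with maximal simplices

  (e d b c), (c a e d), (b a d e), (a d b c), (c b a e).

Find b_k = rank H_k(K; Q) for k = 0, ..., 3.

b_0 = 1, b_1 = 0, b_2 = 0, b_3 = 1.

We work with the vertex ordering a < b < c < d < e. The simplices of K, each written with vertices in increasing order, are:

  0-simplices (5): a, b, c, d, e
  1-simplices (10): ab, ac, ad, ae, bc, bd, be, cd, ce, de
  2-simplices (10): abc, abd, abe, acd, ace, ade, bcd, bce, bde, cde
  3-simplices (5): abcd, abce, abde, acde, bcde

so the chain groups are C_0 ≅ Z^5, C_1 ≅ Z^10, C_2 ≅ Z^10, C_3 ≅ Z^5.

∂_1: C_1 → C_0 is given by ∂[p,q] = [q] − [p]. For instance
  ∂de = e − d.
The resulting 5×10 matrix has rank 4, and its Smith normal form has invariant factors (1,1,1,1).

Boundary ∂_2: C_2 → C_1 maps a triangle to the signed sum of its edges. For instance
  ∂abc = bc − ac + ab,
  ∂acd = cd − ad + ac.
This gives a 10×10 integer matrix of rank 6; reducing to Smith normal form yields diagonal entries (1,1,1,1,1,1).

Boundary ∂_3: C_3 → C_2 sends each 3-simplex σ to the alternating sum Σ_i (−1)^i (σ with its i-th vertex removed). For instance
  ∂abce = bce − ace + abe − abc,
  ∂acde = cde − ade + ace − acd.
This gives a 10×5 integer matrix of rank 4; reducing to Smith normal form yields diagonal entries (1,1,1,1).

Reading off H_k = ker ∂_k / im ∂_{k+1}:

  H_0: rank C_0 − rank ∂_1 = 5 − 4 = 1, and the invariant factors of ∂_1 are all 1, so H_0 ≅ Z.
  H_1: rank ker ∂_1 − rank ∂_2 = (10 − 4) − 6 = 0, and the invariant factors of ∂_2 are all 1, so H_1 ≅ 0.
  H_2: rank ker ∂_2 − rank ∂_3 = (10 − 6) − 4 = 0, and the invariant factors of ∂_3 are all 1, so H_2 ≅ 0.
  H_3: rank ker ∂_3 − rank ∂_4 = (5 − 4) − 0 = 1, and there is no ∂_4, so H_3 ≅ Z.

(K is a triangulation of the 3-sphere S^3.)

Hence the Betti numbers are b_0 = 1, b_1 = 0, b_2 = 0, b_3 = 1.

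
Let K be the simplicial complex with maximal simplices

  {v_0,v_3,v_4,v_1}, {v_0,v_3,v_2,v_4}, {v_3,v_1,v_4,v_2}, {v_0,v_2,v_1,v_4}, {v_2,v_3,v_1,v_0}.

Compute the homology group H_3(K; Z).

Take the total order v_0 < v_1 < v_2 < v_3 < v_4 on the vertex set. Then K (dimension 3) consists of the simplices:

  0-simplices (5): [v_0], [v_1], [v_2], [v_3], [v_4]
  1-simplices (10): [v_0,v_1], [v_0,v_2], [v_0,v_3], [v_0,v_4], [v_1,v_2], [v_1,v_3], [v_1,v_4], [v_2,v_3], [v_2,v_4], [v_3,v_4]
  2-simplices (10): [v_0,v_1,v_2], [v_0,v_1,v_3], [v_0,v_1,v_4], [v_0,v_2,v_3], [v_0,v_2,v_4], [v_0,v_3,v_4], [v_1,v_2,v_3], [v_1,v_2,v_4], [v_1,v_3,v_4], [v_2,v_3,v_4]
  3-simplices (5): [v_0,v_1,v_2,v_3], [v_0,v_1,v_2,v_4], [v_0,v_1,v_3,v_4], [v_0,v_2,v_3,v_4], [v_1,v_2,v_3,v_4]

Hence C_0 ≅ Z^5, C_1 ≅ Z^10, C_2 ≅ Z^10, C_3 ≅ Z^5.

Boundary ∂_1: C_1 → C_0 maps an edge to its endpoints' difference, ∂[p,q] = q − p. For instance
  ∂[v_0,v_4] = [v_4] − [v_0].
This gives a 5×10 integer matrix of rank 4; reducing to Smith normal form yields diagonal entries (1,1,1,1).

∂_2: C_2 → C_1 acts by ∂[p,q,r] = [q,r] − [p,r] + [p,q]. For instance
  ∂[v_0,v_3,v_4] = [v_3,v_4] − [v_0,v_4] + [v_0,v_3],
  ∂[v_2,v_3,v_4] = [v_3,v_4] − [v_2,v_4] + [v_2,v_3].
The 10×10 boundary matrix has rank 6 and Smith normal form diag(1,1,1,1,1,1).

The boundary map ∂_3: C_3 → C_2 sends each 3-simplex σ to the alternating sum Σ_i (−1)^i (σ with its i-th vertex removed). For instance
  ∂[v_1,v_2,v_3,v_4] = [v_2,v_3,v_4] − [v_1,v_3,v_4] + [v_1,v_2,v_4] − [v_1,v_2,v_3],
  ∂[v_0,v_1,v_2,v_3] = [v_1,v_2,v_3] − [v_0,v_2,v_3] + [v_0,v_1,v_3] − [v_0,v_1,v_2].
The 10×5 boundary matrix has rank 4 and Smith normal form diag(1,1,1,1).

Now H_k = ker ∂_k / im ∂_{k+1}, so:

  H_3: rank ker ∂_3 − rank ∂_4 = (5 − 4) − 0 = 1, and there is no ∂_4, so H_3 ≅ Z.

H_3 = Z.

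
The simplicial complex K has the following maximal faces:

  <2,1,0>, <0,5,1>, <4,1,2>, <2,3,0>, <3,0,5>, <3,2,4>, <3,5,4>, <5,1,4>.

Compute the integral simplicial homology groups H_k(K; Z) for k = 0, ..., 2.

H_0 = Z,  H_1 = 0,  H_2 = Z.

Order the vertices as 0 < 1 < 2 < 3 < 4 < 5. Listing each simplex with vertices in this order, K has dimension 2 with simplices:

  0-simplices (6): [0], [1], [2], [3], [4], [5]
  1-simplices (12): [0,1], [0,2], [0,3], [0,5], [1,2], [1,4], [1,5], [2,3], [2,4], [3,4], [3,5], [4,5]
  2-simplices (8): [0,1,2], [0,1,5], [0,2,3], [0,3,5], [1,2,4], [1,4,5], [2,3,4], [3,4,5]

Hence C_0 ≅ Z^6, C_1 ≅ Z^12, C_2 ≅ Z^8.

The boundary map ∂_1: C_1 → C_0 sends each edge [p,q] (with p < q) to q − p. For instance
  ∂[1,4] = [4] − [1].
As a 6×12 matrix over Z this has rank 5, with invariant factors (1,1,1,1,1).

The boundary map ∂_2: C_2 → C_1 acts by ∂[p,q,r] = [q,r] − [p,r] + [p,q]. For instance
  ∂[0,2,3] = [2,3] − [0,3] + [0,2],
  ∂[3,4,5] = [4,5] − [3,5] + [3,4].
The resulting 12×8 matrix has rank 7, and its Smith normal form has invariant factors (1,1,1,1,1,1,1).

Computing H_k = (kernel of ∂_k) / (image of ∂_{k+1}):

  H_0: rank C_0 − rank ∂_1 = 6 − 5 = 1, and the invariant factors of ∂_1 are all 1, so H_0 ≅ Z.
  H_1: rank ker ∂_1 − rank ∂_2 = (12 − 5) − 7 = 0, and the invariant factors of ∂_2 are all 1, so H_1 ≅ 0.
  H_2: rank ker ∂_2 − rank ∂_3 = (8 − 7) − 0 = 1, and there is no ∂_3, so H_2 ≅ Z.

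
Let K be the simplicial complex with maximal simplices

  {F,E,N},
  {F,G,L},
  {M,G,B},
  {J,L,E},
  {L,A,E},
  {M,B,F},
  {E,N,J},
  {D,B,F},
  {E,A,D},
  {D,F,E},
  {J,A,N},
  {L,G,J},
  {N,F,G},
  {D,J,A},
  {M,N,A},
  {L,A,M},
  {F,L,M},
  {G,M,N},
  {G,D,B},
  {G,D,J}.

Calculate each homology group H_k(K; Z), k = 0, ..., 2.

We work with the vertex ordering A < B < D < E < F < G < J < L < M < N. The simplices of K, each written with vertices in increasing order, are:

  0-simplices (10): A, B, D, E, F, G, J, L, M, N
  1-simplices (30): AD, AE, AJ, AL, AM, AN, BD, BF, BG, BM, DE, DF, DG, DJ, EF, EJ, EL, EN, FG, FL, FM, FN, GJ, GL, GM, GN, JL, JN, LM, MN
  2-simplices (20): ADE, ADJ, AEL, AJN, ALM, AMN, BDF, BDG, BFM, BGM, DEF, DGJ, EFN, EJL, EJN, FGL, FGN, FLM, GJL, GMN

Hence C_0 ≅ Z^10, C_1 ≅ Z^30, C_2 ≅ Z^20.

∂_1: C_1 → C_0 sends each edge [p,q] (with p < q) to q − p. For instance
  ∂JL = L − J.
The resulting 10×30 matrix has rank 9, and its Smith normal form has invariant factors (1,1,1,1,1,1,1,1,1).

The boundary map ∂_2: C_2 → C_1 sends each 2-simplex [p,q,r] to [q,r] − [p,r] + [p,q]. For instance
  ∂BDG = DG − BG + BD,
  ∂AEL = EL − AL + AE.
The 30×20 boundary matrix has rank 20 and Smith normal form diag(1,1,1,1,1,1,1,1,1,1,1,1,1,1,1,1,1,1,1,2).

Now H_k = ker ∂_k / im ∂_{k+1}, so:

  H_0: rank C_0 − rank ∂_1 = 10 − 9 = 1, and the invariant factors of ∂_1 are all 1, so H_0 = Z.
  H_1: rank ker ∂_1 − rank ∂_2 = (30 − 9) − 20 = 1, and ∂_2 has invariant factor 2 > 1, so H_1 = Z ⊕ Z/2.
  H_2: rank ker ∂_2 − rank ∂_3 = (20 − 20) − 0 = 0, and there is no ∂_3, so H_2 = 0.

H_0 ≅ Z,  H_1 ≅ Z ⊕ Z/2,  H_2 = 0.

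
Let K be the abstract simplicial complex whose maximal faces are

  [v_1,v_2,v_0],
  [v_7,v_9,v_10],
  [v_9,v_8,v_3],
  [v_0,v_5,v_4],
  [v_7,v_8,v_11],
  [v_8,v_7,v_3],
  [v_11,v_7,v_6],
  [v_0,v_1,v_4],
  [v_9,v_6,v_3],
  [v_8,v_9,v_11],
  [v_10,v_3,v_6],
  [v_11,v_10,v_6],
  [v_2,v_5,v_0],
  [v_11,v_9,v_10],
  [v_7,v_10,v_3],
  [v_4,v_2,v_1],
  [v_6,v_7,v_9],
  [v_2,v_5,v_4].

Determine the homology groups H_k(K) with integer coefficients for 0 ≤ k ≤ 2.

We work with the vertex ordering v_0 < v_1 < v_2 < v_3 < v_4 < v_5 < v_6 < v_7 < v_8 < v_9 < v_10 < v_11. The simplices of K, each written with vertices in increasing order, are:

  0-simplices (12): [v_0], [v_1], [v_2], [v_3], [v_4], [v_5], [v_6], [v_7], [v_8], [v_9], [v_10], [v_11]
  1-simplices (27): (27 of them)
  2-simplices (18): (18 of them)

so the chain groups are C_0 ≅ Z^12, C_1 ≅ Z^27, C_2 ≅ Z^18.

Boundary ∂_1: C_1 → C_0 maps an edge to its endpoints' difference, ∂[p,q] = q − p.
The 12×27 boundary matrix has rank 10 and Smith normal form diag(1,1,1,1,1,1,1,1,1,1).

The boundary map ∂_2: C_2 → C_1 maps a triangle to the signed sum of its edges. For instance
  ∂[v_7,v_9,v_10] = [v_9,v_10] − [v_7,v_10] + [v_7,v_9],
  ∂[v_6,v_7,v_11] = [v_7,v_11] − [v_6,v_11] + [v_6,v_7].
The 27×18 boundary matrix has rank 17 and Smith normal form diag(1,1,1,1,1,1,1,1,1,1,1,1,1,1,1,1,2).

Now H_k = ker ∂_k / im ∂_{k+1}, so:

  H_0: rank C_0 − rank ∂_1 = 12 − 10 = 2, and the invariant factors of ∂_1 are all 1, so H_0 = Z^2.
  H_1: rank ker ∂_1 − rank ∂_2 = (27 − 10) − 17 = 0, and ∂_2 has invariant factor 2 > 1, so H_1 = Z/2Z.
  H_2: rank ker ∂_2 − rank ∂_3 = (18 − 17) − 0 = 1, and there is no ∂_3, so H_2 = Z.

H_0 ≅ Z^2,  H_1 ≅ Z/2Z,  H_2 ≅ Z.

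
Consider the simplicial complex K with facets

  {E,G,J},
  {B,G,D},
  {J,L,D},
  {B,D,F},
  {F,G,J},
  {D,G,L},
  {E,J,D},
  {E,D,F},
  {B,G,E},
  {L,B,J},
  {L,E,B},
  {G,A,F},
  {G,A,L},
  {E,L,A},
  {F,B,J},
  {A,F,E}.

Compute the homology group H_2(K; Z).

K has 8 vertices, 24 edges, 16 triangles.
rank ∂_2 = 15, rank ∂_3 = 0 ⇒ b_2 = 16 − 15 − 0 = 1. So H_2 = Z.

H_2 = Z.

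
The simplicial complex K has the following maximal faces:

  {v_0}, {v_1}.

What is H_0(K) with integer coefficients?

K has 2 vertices.
rank ∂_0 = 0, rank ∂_1 = 0 ⇒ b_0 = 2 − 0 − 0 = 2. So H_0 = Z^2.

H_0 ≅ Z^2.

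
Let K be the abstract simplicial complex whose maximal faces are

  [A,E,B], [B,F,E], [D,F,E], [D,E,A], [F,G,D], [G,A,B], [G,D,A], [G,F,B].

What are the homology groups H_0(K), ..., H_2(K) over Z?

H_0 = Z,  H_1 = 0,  H_2 = Z.

Fix the vertex order A < B < D < E < F < G and write every simplex with vertices in increasing order. Then dim K = 2 and the simplices of K are:

  0-simplices (6): A, B, D, E, F, G
  1-simplices (12): AB, AD, AE, AG, BE, BF, BG, DE, DF, DG, EF, FG
  2-simplices (8): ABE, ABG, ADE, ADG, BEF, BFG, DEF, DFG

Hence C_0 ≅ Z^6, C_1 ≅ Z^12, C_2 ≅ Z^8.

∂_1: C_1 → C_0 sends each edge [p,q] (with p < q) to q − p.
This gives a 6×12 integer matrix of rank 5; reducing to Smith normal form yields diagonal entries (1,1,1,1,1).

Boundary ∂_2: C_2 → C_1 maps a triangle to the signed sum of its edges. For instance
  ∂BFG = FG − BG + BF,
  ∂DFG = FG − DG + DF.
The 12×8 boundary matrix has rank 7 and Smith normal form diag(1,1,1,1,1,1,1).

From H_k ≅ ker(∂_k) / im(∂_{k+1}) we obtain:

  H_0: rank C_0 − rank ∂_1 = 6 − 5 = 1, and the invariant factors of ∂_1 are all 1, so H_0 = Z.
  H_1: rank ker ∂_1 − rank ∂_2 = (12 − 5) − 7 = 0, and the invariant factors of ∂_2 are all 1, so H_1 = 0.
  H_2: rank ker ∂_2 − rank ∂_3 = (8 − 7) − 0 = 1, and there is no ∂_3, so H_2 = Z.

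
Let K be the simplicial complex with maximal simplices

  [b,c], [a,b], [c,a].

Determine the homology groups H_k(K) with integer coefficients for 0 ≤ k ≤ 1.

H_0 ≅ Z,  H_1 ≅ Z.

We work with the vertex ordering a < b < c. The simplices of K, each written with vertices in increasing order, are:

  0-simplices (3): a, b, c
  1-simplices (3): ab, ac, bc

Hence C_0 ≅ Z^3, C_1 ≅ Z^3.

Boundary ∂_1: C_1 → C_0 sends each edge [p,q] (with p < q) to q − p. For instance
  ∂bc = c − b.
The resulting 3×3 matrix has rank 2, and its Smith normal form has invariant factors (1,1).

Reading off H_k = ker ∂_k / im ∂_{k+1}:

  H_0: rank C_0 − rank ∂_1 = 3 − 2 = 1, and the invariant factors of ∂_1 are all 1, so H_0 ≅ Z.
  H_1: rank ker ∂_1 − rank ∂_2 = (3 − 2) − 0 = 1, and there is no ∂_2, so H_1 ≅ Z.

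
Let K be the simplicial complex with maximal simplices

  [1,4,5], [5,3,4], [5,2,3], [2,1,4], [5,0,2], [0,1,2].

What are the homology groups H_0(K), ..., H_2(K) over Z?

H_0 = Z,  H_1 = Z,  H_2 = 0.

Order the vertices as 0 < 1 < 2 < 3 < 4 < 5. Listing each simplex with vertices in this order, K has dimension 2 with simplices:

  0-simplices (6): [0], [1], [2], [3], [4], [5]
  1-simplices (12): [0,1], [0,2], [0,5], [1,2], [1,4], [1,5], [2,3], [2,4], [2,5], [3,4], [3,5], [4,5]
  2-simplices (6): [0,1,2], [0,2,5], [1,2,4], [1,4,5], [2,3,5], [3,4,5]

so the chain groups are C_0 ≅ Z^6, C_1 ≅ Z^12, C_2 ≅ Z^6.

∂_1: C_1 → C_0 is given by ∂[p,q] = [q] − [p]. For instance
  ∂[0,2] = [2] − [0].
As a 6×12 matrix over Z this has rank 5, with invariant factors (1,1,1,1,1).

∂_2: C_2 → C_1 sends each 2-simplex [p,q,r] to [q,r] − [p,r] + [p,q]. For instance
  ∂[1,4,5] = [4,5] − [1,5] + [1,4],
  ∂[2,3,5] = [3,5] − [2,5] + [2,3].
The resulting 12×6 matrix has rank 6, and its Smith normal form has invariant factors (1,1,1,1,1,1).

From H_k ≅ ker(∂_k) / im(∂_{k+1}) we obtain:

  H_0: rank C_0 − rank ∂_1 = 6 − 5 = 1, and the invariant factors of ∂_1 are all 1, so H_0 ≅ Z.
  H_1: rank ker ∂_1 − rank ∂_2 = (12 − 5) − 6 = 1, and the invariant factors of ∂_2 are all 1, so H_1 ≅ Z.
  H_2: rank ker ∂_2 − rank ∂_3 = (6 − 6) − 0 = 0, and there is no ∂_3, so H_2 ≅ 0.

As a check, the Euler characteristic is 6 − 12 + 6 = 0, which agrees with 1 − 1 + 0 = 0.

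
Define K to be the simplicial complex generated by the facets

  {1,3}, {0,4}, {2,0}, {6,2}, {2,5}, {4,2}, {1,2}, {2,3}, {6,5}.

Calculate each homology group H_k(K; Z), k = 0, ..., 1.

H_0 = Z,  H_1 = Z^3.

Fix the vertex order 0 < 1 < 2 < 3 < 4 < 5 < 6 and write every simplex with vertices in increasing order. Then dim K = 1 and the simplices of K are:

  0-simplices (7): [0], [1], [2], [3], [4], [5], [6]
  1-simplices (9): [0,2], [0,4], [1,2], [1,3], [2,3], [2,4], [2,5], [2,6], [5,6]

so the chain groups are C_0 ≅ Z^7, C_1 ≅ Z^9.

The boundary map ∂_1: C_1 → C_0 maps an edge to its endpoints' difference, ∂[p,q] = q − p. For instance
  ∂[0,2] = [2] − [0].
As a 7×9 matrix over Z this has rank 6, with invariant factors (1,1,1,1,1,1).

Computing H_k = (kernel of ∂_k) / (image of ∂_{k+1}):

  H_0: rank C_0 − rank ∂_1 = 7 − 6 = 1, and the invariant factors of ∂_1 are all 1, so H_0 = Z.
  H_1: rank ker ∂_1 − rank ∂_2 = (9 − 6) − 0 = 3, and there is no ∂_2, so H_1 = Z^3.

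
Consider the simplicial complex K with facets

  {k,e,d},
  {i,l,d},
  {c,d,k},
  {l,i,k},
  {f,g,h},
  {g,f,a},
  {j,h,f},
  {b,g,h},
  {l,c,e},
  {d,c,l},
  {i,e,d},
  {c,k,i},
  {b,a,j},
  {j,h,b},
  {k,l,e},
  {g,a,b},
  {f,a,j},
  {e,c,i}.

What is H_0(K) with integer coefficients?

Order the vertices as a < b < c < d < e < f < g < h < i < j < k < l. Listing each simplex with vertices in this order, K has dimension 2 with simplices:

  0-simplices (12): a, b, c, d, e, f, g, h, i, j, k, l
  1-simplices (27): ab, af, ag, aj, bg, bh, bj, cd, ce, ci, ck, cl, de, di, dk, dl, ei, ek, el, fg, fh, fj, gh, hj, ik, il, kl
  2-simplices (18): abg, abj, afg, afj, bgh, bhj, cdk, cdl, cei, cel, cik, dei, dek, dil, ekl, fgh, fhj, ikl

Hence C_0 ≅ Z^12, C_1 ≅ Z^27, C_2 ≅ Z^18.

∂_1: C_1 → C_0 is given by ∂[p,q] = [q] − [p].
The 12×27 boundary matrix has rank 10 and Smith normal form diag(1,1,1,1,1,1,1,1,1,1).

Boundary ∂_2: C_2 → C_1 maps a triangle to the signed sum of its edges. For instance
  ∂dek = ek − dk + de,
  ∂ekl = kl − el + ek.
The resulting 27×18 matrix has rank 17, and its Smith normal form has invariant factors (1,1,1,1,1,1,1,1,1,1,1,1,1,1,1,1,2).

From H_k ≅ ker(∂_k) / im(∂_{k+1}) we obtain:

  H_0: rank C_0 − rank ∂_1 = 12 − 10 = 2, and the invariant factors of ∂_1 are all 1, so H_0 ≅ Z^2.

H_0 ≅ Z^2.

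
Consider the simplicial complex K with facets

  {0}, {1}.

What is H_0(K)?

Fix the vertex order 0 < 1 and write every simplex with vertices in increasing order. Then dim K = 0 and the simplices of K are:

  0-simplices (2): [0], [1]

Hence C_0 ≅ Z^2.

Computing H_k = (kernel of ∂_k) / (image of ∂_{k+1}):

  H_0: rank C_0 − rank ∂_1 = 2 − 0 = 2, and there is no ∂_1, so H_0 ≅ Z^2.

H_0 ≅ Z^2.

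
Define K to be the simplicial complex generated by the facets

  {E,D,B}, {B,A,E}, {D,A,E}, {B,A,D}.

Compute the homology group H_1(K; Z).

H_1 ≅ 0.

Take the total order A < B < D < E on the vertex set. Then K (dimension 2) consists of the simplices:

  0-simplices (4): A, B, D, E
  1-simplices (6): AB, AD, AE, BD, BE, DE
  2-simplices (4): ABD, ABE, ADE, BDE

giving chain groups C_0 ≅ Z^4, C_1 ≅ Z^6, C_2 ≅ Z^4.

∂_1: C_1 → C_0 maps an edge to its endpoints' difference, ∂[p,q] = q − p. For instance
  ∂BD = D − B.
This gives a 4×6 integer matrix of rank 3; reducing to Smith normal form yields diagonal entries (1,1,1).

Boundary ∂_2: C_2 → C_1 maps a triangle to the signed sum of its edges. For instance
  ∂ABE = BE − AE + AB,
  ∂ADE = DE − AE + AD.
As a 6×4 matrix over Z this has rank 3, with invariant factors (1,1,1).

From H_k ≅ ker(∂_k) / im(∂_{k+1}) we obtain:

  H_1: rank ker ∂_1 − rank ∂_2 = (6 − 3) − 3 = 0, and the invariant factors of ∂_2 are all 1, so H_1 ≅ 0.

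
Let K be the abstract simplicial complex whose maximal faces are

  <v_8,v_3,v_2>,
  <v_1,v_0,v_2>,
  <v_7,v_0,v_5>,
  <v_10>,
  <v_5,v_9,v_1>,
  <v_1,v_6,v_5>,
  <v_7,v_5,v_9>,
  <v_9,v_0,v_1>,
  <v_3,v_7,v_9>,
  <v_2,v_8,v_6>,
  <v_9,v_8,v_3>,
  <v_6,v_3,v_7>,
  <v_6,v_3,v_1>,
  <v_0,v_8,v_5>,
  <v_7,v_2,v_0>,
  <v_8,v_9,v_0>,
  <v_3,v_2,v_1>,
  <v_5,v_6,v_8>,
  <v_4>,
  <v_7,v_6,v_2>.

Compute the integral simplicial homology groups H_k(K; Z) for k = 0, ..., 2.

K has 11 vertices, 27 edges, 18 triangles.
rank ∂_0 = 0, rank ∂_1 = 8 ⇒ b_0 = 11 − 0 − 8 = 3; all invariant factors of ∂_1 are 1 so no torsion. So H_0 ≅ Z^3.
rank ∂_1 = 8, rank ∂_2 = 18 ⇒ b_1 = 27 − 8 − 18 = 1; ∂_2 has invariant factor(s) [2] giving torsion. So H_1 ≅ Z ⊕ Z/2.
rank ∂_2 = 18, rank ∂_3 = 0 ⇒ b_2 = 18 − 18 − 0 = 0. So H_2 ≅ 0.

H_0 ≅ Z^3,  H_1 ≅ Z ⊕ Z/2,  H_2 = 0.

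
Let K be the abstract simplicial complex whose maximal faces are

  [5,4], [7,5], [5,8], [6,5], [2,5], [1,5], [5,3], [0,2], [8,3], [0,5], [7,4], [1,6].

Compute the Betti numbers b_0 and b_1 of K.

b_0 = 1, b_1 = 4.

Order the vertices as 0 < 1 < 2 < 3 < 4 < 5 < 6 < 7 < 8. Listing each simplex with vertices in this order, K has dimension 1 with simplices:

  0-simplices (9): [0], [1], [2], [3], [4], [5], [6], [7], [8]
  1-simplices (12): [0,2], [0,5], [1,5], [1,6], [2,5], [3,5], [3,8], [4,5], [4,7], [5,6], [5,7], [5,8]

so the chain groups are C_0 ≅ Z^9, C_1 ≅ Z^12.

∂_1: C_1 → C_0 sends each edge [p,q] (with p < q) to q − p. For instance
  ∂[4,7] = [7] − [4].
As a 9×12 matrix over Z this has rank 8, with invariant factors (1,1,1,1,1,1,1,1).

Computing H_k = (kernel of ∂_k) / (image of ∂_{k+1}):

  H_0: rank C_0 − rank ∂_1 = 9 − 8 = 1, and the invariant factors of ∂_1 are all 1, so H_0 = Z.
  H_1: rank ker ∂_1 − rank ∂_2 = (12 − 8) − 0 = 4, and there is no ∂_2, so H_1 = Z^4.

As a check, the Euler characteristic is 9 − 12 = -3, which agrees with 1 − 4 = -3.

Hence the Betti numbers are b_0 = 1, b_1 = 4.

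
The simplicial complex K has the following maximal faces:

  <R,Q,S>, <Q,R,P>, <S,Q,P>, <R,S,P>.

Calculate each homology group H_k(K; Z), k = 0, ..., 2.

Order the vertices as P < Q < R < S. Listing each simplex with vertices in this order, K has dimension 2 with simplices:

  0-simplices (4): P, Q, R, S
  1-simplices (6): PQ, PR, PS, QR, QS, RS
  2-simplices (4): PQR, PQS, PRS, QRS

giving chain groups C_0 ≅ Z^4, C_1 ≅ Z^6, C_2 ≅ Z^4.

Boundary ∂_1: C_1 → C_0 is given by ∂[p,q] = [q] − [p]. For instance
  ∂QR = R − Q.
This gives a 4×6 integer matrix of rank 3; reducing to Smith normal form yields diagonal entries (1,1,1).

∂_2: C_2 → C_1 sends each 2-simplex [p,q,r] to [q,r] − [p,r] + [p,q]. For instance
  ∂PQS = QS − PS + PQ,
  ∂PQR = QR − PR + PQ.
The resulting 6×4 matrix has rank 3, and its Smith normal form has invariant factors (1,1,1).

Computing H_k = (kernel of ∂_k) / (image of ∂_{k+1}):

  H_0: rank C_0 − rank ∂_1 = 4 − 3 = 1, and the invariant factors of ∂_1 are all 1, so H_0 = Z.
  H_1: rank ker ∂_1 − rank ∂_2 = (6 − 3) − 3 = 0, and the invariant factors of ∂_2 are all 1, so H_1 = 0.
  H_2: rank ker ∂_2 − rank ∂_3 = (4 − 3) − 0 = 1, and there is no ∂_3, so H_2 = Z.

As a check, the Euler characteristic is 4 − 6 + 4 = 2, which agrees with 1 − 0 + 1 = 2.
(K is a triangulation of the 2-sphere S^2.)

H_0 = Z,  H_1 = 0,  H_2 = Z.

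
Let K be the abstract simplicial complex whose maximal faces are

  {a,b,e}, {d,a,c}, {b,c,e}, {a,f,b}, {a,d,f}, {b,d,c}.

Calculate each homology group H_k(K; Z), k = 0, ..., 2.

H_0 = Z,  H_1 = Z,  H_2 = 0.

Take the total order a < b < c < d < e < f on the vertex set. Then K (dimension 2) consists of the simplices:

  0-simplices (6): a, b, c, d, e, f
  1-simplices (12): ab, ac, ad, ae, af, bc, bd, be, bf, cd, ce, df
  2-simplices (6): abe, abf, acd, adf, bcd, bce

so the chain groups are C_0 ≅ Z^6, C_1 ≅ Z^12, C_2 ≅ Z^6.

Boundary ∂_1: C_1 → C_0 is given by ∂[p,q] = [q] − [p].
The resulting 6×12 matrix has rank 5, and its Smith normal form has invariant factors (1,1,1,1,1).

The boundary map ∂_2: C_2 → C_1 acts by ∂[p,q,r] = [q,r] − [p,r] + [p,q]. For instance
  ∂abf = bf − af + ab,
  ∂abe = be − ae + ab.
This gives a 12×6 integer matrix of rank 6; reducing to Smith normal form yields diagonal entries (1,1,1,1,1,1).

Now H_k = ker ∂_k / im ∂_{k+1}, so:

  H_0: rank C_0 − rank ∂_1 = 6 − 5 = 1, and the invariant factors of ∂_1 are all 1, so H_0 = Z.
  H_1: rank ker ∂_1 − rank ∂_2 = (12 − 5) − 6 = 1, and the invariant factors of ∂_2 are all 1, so H_1 = Z.
  H_2: rank ker ∂_2 − rank ∂_3 = (6 − 6) − 0 = 0, and there is no ∂_3, so H_2 = 0.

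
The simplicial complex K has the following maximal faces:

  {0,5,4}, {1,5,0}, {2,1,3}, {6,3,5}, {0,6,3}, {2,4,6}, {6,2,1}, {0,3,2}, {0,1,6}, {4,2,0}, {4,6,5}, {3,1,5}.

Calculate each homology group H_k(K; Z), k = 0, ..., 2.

H_0 ≅ Z,  H_1 ≅ Z/2,  H_2 = 0.

We work with the vertex ordering 0 < 1 < 2 < 3 < 4 < 5 < 6. The simplices of K, each written with vertices in increasing order, are:

  0-simplices (7): [0], [1], [2], [3], [4], [5], [6]
  1-simplices (18): [0,1], [0,2], [0,3], [0,4], [0,5], [0,6], [1,2], [1,3], [1,5], [1,6], [2,3], [2,4], [2,6], [3,5], [3,6], [4,5], [4,6], [5,6]
  2-simplices (12): [0,1,5], [0,1,6], [0,2,3], [0,2,4], [0,3,6], [0,4,5], [1,2,3], [1,2,6], [1,3,5], [2,4,6], [3,5,6], [4,5,6]

giving chain groups C_0 ≅ Z^7, C_1 ≅ Z^18, C_2 ≅ Z^12.

Boundary ∂_1: C_1 → C_0 is given by ∂[p,q] = [q] − [p].
The 7×18 boundary matrix has rank 6 and Smith normal form diag(1,1,1,1,1,1).

The boundary map ∂_2: C_2 → C_1 maps a triangle to the signed sum of its edges. For instance
  ∂[0,3,6] = [3,6] − [0,6] + [0,3],
  ∂[1,2,6] = [2,6] − [1,6] + [1,2].
The 18×12 boundary matrix has rank 12 and Smith normal form diag(1,1,1,1,1,1,1,1,1,1,1,2).

From H_k ≅ ker(∂_k) / im(∂_{k+1}) we obtain:

  H_0: rank C_0 − rank ∂_1 = 7 − 6 = 1, and the invariant factors of ∂_1 are all 1, so H_0 ≅ Z.
  H_1: rank ker ∂_1 − rank ∂_2 = (18 − 6) − 12 = 0, and ∂_2 has invariant factor 2 > 1, so H_1 ≅ Z/2.
  H_2: rank ker ∂_2 − rank ∂_3 = (12 − 12) − 0 = 0, and there is no ∂_3, so H_2 ≅ 0.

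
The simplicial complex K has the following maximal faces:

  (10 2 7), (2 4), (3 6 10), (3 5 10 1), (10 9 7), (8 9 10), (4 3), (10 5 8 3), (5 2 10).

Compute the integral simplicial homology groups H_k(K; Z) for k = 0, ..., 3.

H_0 ≅ Z,  H_1 ≅ Z,  H_2 = 0,  H_3 = 0.

K has 10 vertices, 20 edges, 12 triangles, 2 3-simplices.
rank ∂_0 = 0, rank ∂_1 = 9 ⇒ b_0 = 10 − 0 − 9 = 1; all invariant factors of ∂_1 are 1 so no torsion. So H_0 ≅ Z.
rank ∂_1 = 9, rank ∂_2 = 10 ⇒ b_1 = 20 − 9 − 10 = 1; all invariant factors of ∂_2 are 1 so no torsion. So H_1 ≅ Z.
rank ∂_2 = 10, rank ∂_3 = 2 ⇒ b_2 = 12 − 10 − 2 = 0; all invariant factors of ∂_3 are 1 so no torsion. So H_2 ≅ 0.
rank ∂_3 = 2, rank ∂_4 = 0 ⇒ b_3 = 2 − 2 − 0 = 0. So H_3 ≅ 0.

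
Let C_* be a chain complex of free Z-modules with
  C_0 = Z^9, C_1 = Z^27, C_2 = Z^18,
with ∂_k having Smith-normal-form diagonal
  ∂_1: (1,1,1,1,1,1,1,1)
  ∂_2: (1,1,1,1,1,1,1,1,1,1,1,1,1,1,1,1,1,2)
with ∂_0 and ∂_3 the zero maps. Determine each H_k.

H_0: b_0 = 9 − 0 − 8 = 1; torsion from ∂_1 factors > 1: none. So H_0 ≅ Z.
H_1: b_1 = 27 − 8 − 18 = 1; torsion from ∂_2 factors > 1: [2]. So H_1 ≅ Z × Z/2.
H_2: b_2 = 18 − 18 − 0 = 0; torsion from ∂_3 factors > 1: none. So H_2 ≅ 0.

H_0 ≅ Z,  H_1 ≅ Z × Z/2,  H_2 = 0.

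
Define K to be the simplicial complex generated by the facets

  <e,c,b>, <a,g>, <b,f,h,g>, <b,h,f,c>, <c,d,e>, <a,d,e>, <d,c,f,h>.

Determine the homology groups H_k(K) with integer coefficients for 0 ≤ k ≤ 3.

H_0 = Z,  H_1 = Z,  H_2 = 0,  H_3 = 0.

Take the total order a < b < c < d < e < f < g < h on the vertex set. Then K (dimension 3) consists of the simplices:

  0-simplices (8): a, b, c, d, e, f, g, h
  1-simplices (18): ad, ae, ag, bc, be, bf, bg, bh, cd, ce, cf, ch, de, df, dh, fg, fh, gh
  2-simplices (13): ade, bce, bcf, bch, bfg, bfh, bgh, cde, cdf, cdh, cfh, dfh, fgh
  3-simplices (3): bcfh, bfgh, cdfh

giving chain groups C_0 ≅ Z^8, C_1 ≅ Z^18, C_2 ≅ Z^13, C_3 ≅ Z^3.

The boundary map ∂_1: C_1 → C_0 is given by ∂[p,q] = [q] − [p]. For instance
  ∂ch = h − c.
The 8×18 boundary matrix has rank 7 and Smith normal form diag(1,1,1,1,1,1,1).

∂_2: C_2 → C_1 sends each 2-simplex [p,q,r] to [q,r] − [p,r] + [p,q]. For instance
  ∂fgh = gh − fh + fg,
  ∂cfh = fh − ch + cf.
This gives a 18×13 integer matrix of rank 10; reducing to Smith normal form yields diagonal entries (1,1,1,1,1,1,1,1,1,1).

Boundary ∂_3: C_3 → C_2 sends each 3-simplex σ to the alternating sum Σ_i (−1)^i (σ with its i-th vertex removed). For instance
  ∂bcfh = cfh − bfh + bch − bcf,
  ∂bfgh = fgh − bgh + bfh − bfg.
The 13×3 boundary matrix has rank 3 and Smith normal form diag(1,1,1).

Computing H_k = (kernel of ∂_k) / (image of ∂_{k+1}):

  H_0: rank C_0 − rank ∂_1 = 8 − 7 = 1, and the invariant factors of ∂_1 are all 1, so H_0 = Z.
  H_1: rank ker ∂_1 − rank ∂_2 = (18 − 7) − 10 = 1, and the invariant factors of ∂_2 are all 1, so H_1 = Z.
  H_2: rank ker ∂_2 − rank ∂_3 = (13 − 10) − 3 = 0, and the invariant factors of ∂_3 are all 1, so H_2 = 0.
  H_3: rank ker ∂_3 − rank ∂_4 = (3 − 3) − 0 = 0, and there is no ∂_4, so H_3 = 0.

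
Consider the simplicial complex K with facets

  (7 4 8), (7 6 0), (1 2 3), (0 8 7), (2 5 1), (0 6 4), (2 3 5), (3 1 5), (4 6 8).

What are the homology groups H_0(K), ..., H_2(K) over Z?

H_0 ≅ Z^2,  H_1 ≅ Z,  H_2 ≅ Z.

Take the total order 0 < 1 < 2 < 3 < 4 < 5 < 6 < 7 < 8 on the vertex set. Then K (dimension 2) consists of the simplices:

  0-simplices (9): [0], [1], [2], [3], [4], [5], [6], [7], [8]
  1-simplices (16): [0,4], [0,6], [0,7], [0,8], [1,2], [1,3], [1,5], [2,3], [2,5], [3,5], [4,6], [4,7], [4,8], [6,7], [6,8], [7,8]
  2-simplices (9): [0,4,6], [0,6,7], [0,7,8], [1,2,3], [1,2,5], [1,3,5], [2,3,5], [4,6,8], [4,7,8]

Hence C_0 ≅ Z^9, C_1 ≅ Z^16, C_2 ≅ Z^9.

∂_1: C_1 → C_0 is given by ∂[p,q] = [q] − [p]. For instance
  ∂[6,7] = [7] − [6].
The 9×16 boundary matrix has rank 7 and Smith normal form diag(1,1,1,1,1,1,1).

∂_2: C_2 → C_1 maps a triangle to the signed sum of its edges. For instance
  ∂[0,6,7] = [6,7] − [0,7] + [0,6],
  ∂[1,2,3] = [2,3] − [1,3] + [1,2].
This gives a 16×9 integer matrix of rank 8; reducing to Smith normal form yields diagonal entries (1,1,1,1,1,1,1,1).

Computing H_k = (kernel of ∂_k) / (image of ∂_{k+1}):

  H_0: rank C_0 − rank ∂_1 = 9 − 7 = 2, and the invariant factors of ∂_1 are all 1, so H_0 = Z^2.
  H_1: rank ker ∂_1 − rank ∂_2 = (16 − 7) − 8 = 1, and the invariant factors of ∂_2 are all 1, so H_1 = Z.
  H_2: rank ker ∂_2 − rank ∂_3 = (9 − 8) − 0 = 1, and there is no ∂_3, so H_2 = Z.

As a check, the Euler characteristic is 9 − 16 + 9 = 2, which agrees with 2 − 1 + 1 = 2.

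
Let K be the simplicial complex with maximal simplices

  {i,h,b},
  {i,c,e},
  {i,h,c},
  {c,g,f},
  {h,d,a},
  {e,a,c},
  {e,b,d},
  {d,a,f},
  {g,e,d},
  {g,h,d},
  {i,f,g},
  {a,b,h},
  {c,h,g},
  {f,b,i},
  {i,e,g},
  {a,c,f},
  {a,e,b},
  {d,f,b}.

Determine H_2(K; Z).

Fix the vertex order a < b < c < d < e < f < g < h < i and write every simplex with vertices in increasing order. Then dim K = 2 and the simplices of K are:

  0-simplices (9): a, b, c, d, e, f, g, h, i
  1-simplices (27): ab, ac, ad, ae, af, ah, bd, be, bf, bh, bi, ce, cf, cg, ch, ci, de, df, dg, dh, eg, ei, fg, fi, gh, gi, hi
  2-simplices (18): abe, abh, ace, acf, adf, adh, bde, bdf, bfi, bhi, cei, cfg, cgh, chi, deg, dgh, egi, fgi

Hence C_0 ≅ Z^9, C_1 ≅ Z^27, C_2 ≅ Z^18.

The boundary map ∂_1: C_1 → C_0 is given by ∂[p,q] = [q] − [p]. For instance
  ∂ab = b − a.
The resulting 9×27 matrix has rank 8, and its Smith normal form has invariant factors (1,1,1,1,1,1,1,1).

The boundary map ∂_2: C_2 → C_1 maps a triangle to the signed sum of its edges. For instance
  ∂deg = eg − dg + de,
  ∂abh = bh − ah + ab.
The 27×18 boundary matrix has rank 18 and Smith normal form diag(1,1,1,1,1,1,1,1,1,1,1,1,1,1,1,1,1,2).

Reading off H_k = ker ∂_k / im ∂_{k+1}:

  H_2: rank ker ∂_2 − rank ∂_3 = (18 − 18) − 0 = 0, and there is no ∂_3, so H_2 = 0.

H_2 ≅ 0.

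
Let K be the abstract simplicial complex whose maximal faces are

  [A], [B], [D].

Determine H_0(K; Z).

H_0 = Z^3.

Fix the vertex order A < B < D and write every simplex with vertices in increasing order. Then dim K = 0 and the simplices of K are:

  0-simplices (3): A, B, D

so the chain groups are C_0 ≅ Z^3.

From H_k ≅ ker(∂_k) / im(∂_{k+1}) we obtain:

  H_0: rank C_0 − rank ∂_1 = 3 − 0 = 3, and there is no ∂_1, so H_0 = Z^3.

(K is a triangulation of a set of 3 points.)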